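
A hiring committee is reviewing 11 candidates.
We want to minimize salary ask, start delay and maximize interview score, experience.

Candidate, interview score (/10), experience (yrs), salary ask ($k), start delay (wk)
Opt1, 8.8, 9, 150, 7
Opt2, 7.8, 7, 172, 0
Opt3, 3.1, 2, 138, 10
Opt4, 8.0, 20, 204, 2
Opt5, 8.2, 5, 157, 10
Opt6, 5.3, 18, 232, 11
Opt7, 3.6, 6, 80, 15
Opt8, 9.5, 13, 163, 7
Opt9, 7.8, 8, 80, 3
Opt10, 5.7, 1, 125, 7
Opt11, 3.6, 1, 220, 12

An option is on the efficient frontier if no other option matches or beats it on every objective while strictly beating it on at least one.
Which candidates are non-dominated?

Opt1: not dominated.
Opt2: not dominated (best start delay).
Opt3: dominated by Opt9 (interview score 7.8≥3.1, experience 8≥2, salary ask 80≤138, start delay 3≤10).
Opt4: not dominated (best experience).
Opt5: dominated by Opt1 (interview score 8.8≥8.2, experience 9≥5, salary ask 150≤157, start delay 7≤10).
Opt6: dominated by Opt4 (interview score 8.0≥5.3, experience 20≥18, salary ask 204≤232, start delay 2≤11).
Opt7: dominated by Opt9 (interview score 7.8≥3.6, experience 8≥6, salary ask 80≤80, start delay 3≤15).
Opt8: not dominated (best interview score).
Opt9: not dominated.
Opt10: dominated by Opt9 (interview score 7.8≥5.7, experience 8≥1, salary ask 80≤125, start delay 3≤7).
Opt11: dominated by Opt1 (interview score 8.8≥3.6, experience 9≥1, salary ask 150≤220, start delay 7≤12).

Opt1, Opt2, Opt4, Opt8, Opt9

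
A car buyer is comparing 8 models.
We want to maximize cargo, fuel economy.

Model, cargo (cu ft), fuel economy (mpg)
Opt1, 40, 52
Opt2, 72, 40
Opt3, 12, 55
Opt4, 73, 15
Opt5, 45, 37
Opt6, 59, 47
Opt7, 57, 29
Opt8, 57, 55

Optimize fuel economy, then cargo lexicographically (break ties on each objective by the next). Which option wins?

Opt8

First maximize fuel economy: best is 55, kept {Opt3, Opt8}.
Then maximize cargo: best is 57, kept {Opt8}.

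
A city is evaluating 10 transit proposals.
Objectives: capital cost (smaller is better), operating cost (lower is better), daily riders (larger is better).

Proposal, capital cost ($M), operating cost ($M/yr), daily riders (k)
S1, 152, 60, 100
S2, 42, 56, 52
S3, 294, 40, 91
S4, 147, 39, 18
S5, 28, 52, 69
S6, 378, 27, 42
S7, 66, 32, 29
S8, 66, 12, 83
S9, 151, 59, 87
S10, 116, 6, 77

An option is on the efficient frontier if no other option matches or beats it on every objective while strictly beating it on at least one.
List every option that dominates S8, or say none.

S1: worse on capital cost (152 vs 66).
S2: worse on operating cost (56 vs 12).
S3: worse on capital cost (294 vs 66).
S4: worse on capital cost (147 vs 66).
S5: worse on operating cost (52 vs 12).
S6: worse on capital cost (378 vs 66).
S7: worse on operating cost (32 vs 12).
S9: worse on capital cost (151 vs 66).
S10: worse on capital cost (116 vs 66).
No option dominates S8.

none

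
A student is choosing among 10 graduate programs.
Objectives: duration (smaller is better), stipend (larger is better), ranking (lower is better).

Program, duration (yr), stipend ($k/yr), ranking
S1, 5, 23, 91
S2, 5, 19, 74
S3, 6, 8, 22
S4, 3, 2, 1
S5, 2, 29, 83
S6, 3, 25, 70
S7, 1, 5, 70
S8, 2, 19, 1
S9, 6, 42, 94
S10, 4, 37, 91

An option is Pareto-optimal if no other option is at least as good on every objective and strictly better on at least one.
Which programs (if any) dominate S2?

S6: duration 3≤5, stipend 25≥19, ranking 70≤74 — dominates S2.
S8: duration 2≤5, stipend 19≥19, ranking 1≤74 — dominates S2.
Others (S1, S3, S4, S5, S7, S9, S10) are each worse than S2 on at least one objective.

S6, S8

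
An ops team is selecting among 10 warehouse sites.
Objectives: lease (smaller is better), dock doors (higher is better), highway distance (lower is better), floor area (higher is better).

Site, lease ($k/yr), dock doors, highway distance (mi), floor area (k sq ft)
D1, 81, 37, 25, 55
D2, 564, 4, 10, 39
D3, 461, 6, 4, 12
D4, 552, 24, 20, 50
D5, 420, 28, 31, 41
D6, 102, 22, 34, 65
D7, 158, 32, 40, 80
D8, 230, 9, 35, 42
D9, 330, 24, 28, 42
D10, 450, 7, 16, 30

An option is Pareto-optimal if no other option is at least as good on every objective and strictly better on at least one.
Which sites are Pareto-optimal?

D1, D2, D3, D4, D6, D7, D10

D1: not dominated (best lease).
D2: not dominated.
D3: not dominated (best highway distance).
D4: not dominated.
D5: dominated by D1 (lease 81≤420, dock doors 37≥28, highway distance 25≤31, floor area 55≥41).
D6: not dominated.
D7: not dominated (best floor area).
D8: dominated by D1 (lease 81≤230, dock doors 37≥9, highway distance 25≤35, floor area 55≥42).
D9: dominated by D1 (lease 81≤330, dock doors 37≥24, highway distance 25≤28, floor area 55≥42).
D10: not dominated.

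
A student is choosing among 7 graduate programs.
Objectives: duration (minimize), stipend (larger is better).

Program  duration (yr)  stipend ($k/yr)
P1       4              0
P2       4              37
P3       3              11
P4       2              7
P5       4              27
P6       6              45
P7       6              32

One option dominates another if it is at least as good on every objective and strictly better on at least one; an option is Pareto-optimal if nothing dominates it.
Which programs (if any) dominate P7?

P2, P6

P2: duration 4≤6, stipend 37≥32 — dominates P7.
P6: duration 6≤6, stipend 45≥32 — dominates P7.
Others (P1, P3, P4, P5) are each worse than P7 on at least one objective.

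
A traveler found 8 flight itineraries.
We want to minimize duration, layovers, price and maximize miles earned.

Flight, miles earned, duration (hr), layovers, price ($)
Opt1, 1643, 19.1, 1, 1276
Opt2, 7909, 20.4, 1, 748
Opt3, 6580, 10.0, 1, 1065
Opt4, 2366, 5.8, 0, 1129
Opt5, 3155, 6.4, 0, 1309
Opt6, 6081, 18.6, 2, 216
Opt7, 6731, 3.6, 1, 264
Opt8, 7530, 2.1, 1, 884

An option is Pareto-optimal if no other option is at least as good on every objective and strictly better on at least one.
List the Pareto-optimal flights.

Opt1: dominated by Opt3 (miles earned 6580≥1643, duration 10.0≤19.1, layovers 1≤1, price 1065≤1276).
Opt2: not dominated (best miles earned).
Opt3: dominated by Opt7 (miles earned 6731≥6580, duration 3.6≤10.0, layovers 1≤1, price 264≤1065).
Opt4: not dominated.
Opt5: not dominated.
Opt6: not dominated (best price).
Opt7: not dominated.
Opt8: not dominated (best duration).

Opt2, Opt4, Opt5, Opt6, Opt7, Opt8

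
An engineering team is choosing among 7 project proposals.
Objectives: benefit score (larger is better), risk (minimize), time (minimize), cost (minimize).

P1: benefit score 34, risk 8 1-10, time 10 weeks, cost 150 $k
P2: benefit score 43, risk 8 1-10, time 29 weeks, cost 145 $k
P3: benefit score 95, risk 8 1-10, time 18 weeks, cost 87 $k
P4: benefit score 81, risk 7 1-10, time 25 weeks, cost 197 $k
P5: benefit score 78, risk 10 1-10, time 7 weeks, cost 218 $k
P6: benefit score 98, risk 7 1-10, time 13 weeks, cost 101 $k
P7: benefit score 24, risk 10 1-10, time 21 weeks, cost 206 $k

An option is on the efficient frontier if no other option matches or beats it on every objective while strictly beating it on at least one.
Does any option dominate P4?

P6 vs P4: benefit score 98≥81, risk 7≤7, time 13≤25, cost 101≤197 — P6 is at least as good on every objective and strictly better on at least one, so P6 dominates P4.

Yes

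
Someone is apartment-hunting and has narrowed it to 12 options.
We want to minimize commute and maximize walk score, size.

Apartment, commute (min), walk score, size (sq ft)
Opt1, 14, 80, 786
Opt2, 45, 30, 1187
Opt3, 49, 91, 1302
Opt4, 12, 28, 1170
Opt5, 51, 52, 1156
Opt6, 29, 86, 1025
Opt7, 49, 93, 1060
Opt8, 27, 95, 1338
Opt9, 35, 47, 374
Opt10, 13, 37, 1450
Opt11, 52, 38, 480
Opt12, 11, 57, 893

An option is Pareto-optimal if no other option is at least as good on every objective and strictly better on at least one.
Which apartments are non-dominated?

Opt1: not dominated.
Opt2: dominated by Opt8 (commute 27≤45, walk score 95≥30, size 1338≥1187).
Opt3: dominated by Opt8 (commute 27≤49, walk score 95≥91, size 1338≥1302).
Opt4: not dominated.
Opt5: dominated by Opt3 (commute 49≤51, walk score 91≥52, size 1302≥1156).
Opt6: dominated by Opt8 (commute 27≤29, walk score 95≥86, size 1338≥1025).
Opt7: dominated by Opt8 (commute 27≤49, walk score 95≥93, size 1338≥1060).
Opt8: not dominated (best walk score).
Opt9: dominated by Opt1 (commute 14≤35, walk score 80≥47, size 786≥374).
Opt10: not dominated (best size).
Opt11: dominated by Opt1 (commute 14≤52, walk score 80≥38, size 786≥480).
Opt12: not dominated (best commute).

Opt1, Opt4, Opt8, Opt10, Opt12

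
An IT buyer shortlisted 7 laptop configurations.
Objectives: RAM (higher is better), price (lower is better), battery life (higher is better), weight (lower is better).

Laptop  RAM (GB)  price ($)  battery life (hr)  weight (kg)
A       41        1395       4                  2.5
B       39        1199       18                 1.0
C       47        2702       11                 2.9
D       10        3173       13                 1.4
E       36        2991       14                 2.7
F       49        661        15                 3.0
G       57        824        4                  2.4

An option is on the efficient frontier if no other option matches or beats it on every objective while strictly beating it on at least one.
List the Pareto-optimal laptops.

B, C, F, G

A: dominated by G (RAM 57≥41, price 824≤1395, battery life 4≥4, weight 2.4≤2.5).
B: not dominated (best battery life).
C: not dominated.
D: dominated by B (RAM 39≥10, price 1199≤3173, battery life 18≥13, weight 1.0≤1.4).
E: dominated by B (RAM 39≥36, price 1199≤2991, battery life 18≥14, weight 1.0≤2.7).
F: not dominated (best price).
G: not dominated (best RAM).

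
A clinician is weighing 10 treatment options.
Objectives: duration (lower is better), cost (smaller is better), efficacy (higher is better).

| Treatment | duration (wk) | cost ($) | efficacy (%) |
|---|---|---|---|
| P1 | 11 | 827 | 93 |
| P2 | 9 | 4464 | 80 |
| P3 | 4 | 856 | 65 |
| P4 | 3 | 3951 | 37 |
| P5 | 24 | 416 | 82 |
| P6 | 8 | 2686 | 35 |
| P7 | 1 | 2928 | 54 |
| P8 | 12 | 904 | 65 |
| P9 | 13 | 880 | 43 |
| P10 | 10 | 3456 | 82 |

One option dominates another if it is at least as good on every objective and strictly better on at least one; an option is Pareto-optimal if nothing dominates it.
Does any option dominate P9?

P1 vs P9: duration 11≤13, cost 827≤880, efficacy 93≥43 — P1 is at least as good on every objective and strictly better on at least one, so P1 dominates P9.

Yes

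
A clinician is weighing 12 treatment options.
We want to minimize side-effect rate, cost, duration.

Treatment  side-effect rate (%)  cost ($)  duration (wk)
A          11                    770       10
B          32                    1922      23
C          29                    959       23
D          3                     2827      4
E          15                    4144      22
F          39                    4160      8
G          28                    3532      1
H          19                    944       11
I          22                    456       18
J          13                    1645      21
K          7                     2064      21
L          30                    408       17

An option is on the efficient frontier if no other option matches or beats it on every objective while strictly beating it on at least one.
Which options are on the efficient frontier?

A: not dominated.
B: dominated by A (side-effect rate 11≤32, cost 770≤1922, duration 10≤23).
C: dominated by A (side-effect rate 11≤29, cost 770≤959, duration 10≤23).
D: not dominated (best side-effect rate).
E: dominated by A (side-effect rate 11≤15, cost 770≤4144, duration 10≤22).
F: dominated by D (side-effect rate 3≤39, cost 2827≤4160, duration 4≤8).
G: not dominated (best duration).
H: dominated by A (side-effect rate 11≤19, cost 770≤944, duration 10≤11).
I: not dominated.
J: dominated by A (side-effect rate 11≤13, cost 770≤1645, duration 10≤21).
K: not dominated.
L: not dominated (best cost).

A, D, G, I, K, L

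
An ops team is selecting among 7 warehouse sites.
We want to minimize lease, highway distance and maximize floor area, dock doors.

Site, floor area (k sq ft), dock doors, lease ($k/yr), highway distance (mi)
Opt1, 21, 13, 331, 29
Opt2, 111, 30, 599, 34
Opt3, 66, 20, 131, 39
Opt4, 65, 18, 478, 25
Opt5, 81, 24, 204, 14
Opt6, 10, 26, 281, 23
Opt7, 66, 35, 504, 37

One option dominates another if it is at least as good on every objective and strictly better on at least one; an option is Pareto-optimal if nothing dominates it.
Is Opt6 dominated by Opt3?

No

Opt3 vs Opt6: Opt3 is worse on dock doors (20 vs 26), so it does not dominate Opt6.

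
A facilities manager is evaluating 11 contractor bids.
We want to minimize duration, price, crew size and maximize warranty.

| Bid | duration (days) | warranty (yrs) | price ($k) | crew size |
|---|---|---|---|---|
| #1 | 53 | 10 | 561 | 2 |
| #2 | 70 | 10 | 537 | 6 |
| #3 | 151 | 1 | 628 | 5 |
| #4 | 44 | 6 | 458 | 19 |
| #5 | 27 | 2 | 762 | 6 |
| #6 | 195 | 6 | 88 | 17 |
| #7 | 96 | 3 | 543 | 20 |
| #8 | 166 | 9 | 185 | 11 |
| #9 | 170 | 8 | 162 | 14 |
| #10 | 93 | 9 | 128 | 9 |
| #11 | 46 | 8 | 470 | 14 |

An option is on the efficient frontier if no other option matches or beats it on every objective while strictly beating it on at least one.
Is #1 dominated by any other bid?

No

#2: worse on duration (70 vs 53).
#3: worse on duration (151 vs 53).
#4: worse on warranty (6 vs 10).
#5: worse on warranty (2 vs 10).
#6: worse on duration (195 vs 53).
#7: worse on duration (96 vs 53).
#8: worse on duration (166 vs 53).
#9: worse on duration (170 vs 53).
#10: worse on duration (93 vs 53).
#11: worse on warranty (8 vs 10).
No option is at least as good as #1 on every objective and strictly better on one.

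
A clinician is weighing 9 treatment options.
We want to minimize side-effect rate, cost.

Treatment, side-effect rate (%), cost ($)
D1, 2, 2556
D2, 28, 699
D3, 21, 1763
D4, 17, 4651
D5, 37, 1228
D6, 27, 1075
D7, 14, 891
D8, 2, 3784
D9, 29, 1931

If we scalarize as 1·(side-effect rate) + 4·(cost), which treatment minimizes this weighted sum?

D2

D1: 1·2 + 4·2556 = 10226
D2: 1·28 + 4·699 = 2824
D3: 1·21 + 4·1763 = 7073
D4: 1·17 + 4·4651 = 18621
D5: 1·37 + 4·1228 = 4949
D6: 1·27 + 4·1075 = 4327
D7: 1·14 + 4·891 = 3578
D8: 1·2 + 4·3784 = 15138
D9: 1·29 + 4·1931 = 7753
Lowest: D2 at 2824.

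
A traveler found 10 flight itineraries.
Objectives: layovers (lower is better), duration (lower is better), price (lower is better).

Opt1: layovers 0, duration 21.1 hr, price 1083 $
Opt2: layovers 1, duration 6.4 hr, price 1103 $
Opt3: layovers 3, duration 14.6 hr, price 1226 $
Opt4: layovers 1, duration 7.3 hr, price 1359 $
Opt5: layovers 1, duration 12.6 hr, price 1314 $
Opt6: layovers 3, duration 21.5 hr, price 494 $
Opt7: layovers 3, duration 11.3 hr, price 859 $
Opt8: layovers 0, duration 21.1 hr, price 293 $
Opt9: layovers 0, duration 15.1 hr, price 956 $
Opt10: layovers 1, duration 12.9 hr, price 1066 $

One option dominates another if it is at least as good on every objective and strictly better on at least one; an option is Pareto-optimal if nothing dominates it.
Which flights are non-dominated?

Opt2, Opt7, Opt8, Opt9, Opt10

Opt1: dominated by Opt8 (layovers 0≤0, duration 21.1≤21.1, price 293≤1083).
Opt2: not dominated (best duration).
Opt3: dominated by Opt2 (layovers 1≤3, duration 6.4≤14.6, price 1103≤1226).
Opt4: dominated by Opt2 (layovers 1≤1, duration 6.4≤7.3, price 1103≤1359).
Opt5: dominated by Opt2 (layovers 1≤1, duration 6.4≤12.6, price 1103≤1314).
Opt6: dominated by Opt8 (layovers 0≤3, duration 21.1≤21.5, price 293≤494).
Opt7: not dominated.
Opt8: not dominated (best price).
Opt9: not dominated.
Opt10: not dominated.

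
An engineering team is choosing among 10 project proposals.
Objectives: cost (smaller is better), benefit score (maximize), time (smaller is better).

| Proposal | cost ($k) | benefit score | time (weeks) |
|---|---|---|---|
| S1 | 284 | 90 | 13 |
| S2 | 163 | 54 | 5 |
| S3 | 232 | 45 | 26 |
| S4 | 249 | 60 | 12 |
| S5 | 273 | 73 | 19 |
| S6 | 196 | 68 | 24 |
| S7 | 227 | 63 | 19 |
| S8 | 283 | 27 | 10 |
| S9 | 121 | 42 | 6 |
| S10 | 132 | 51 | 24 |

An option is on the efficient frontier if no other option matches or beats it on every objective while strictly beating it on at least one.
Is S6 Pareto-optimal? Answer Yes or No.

S1: worse on cost (284 vs 196).
S2: worse on benefit score (54 vs 68).
S3: worse on cost (232 vs 196).
S4: worse on cost (249 vs 196).
S5: worse on cost (273 vs 196).
S7: worse on cost (227 vs 196).
S8: worse on cost (283 vs 196).
S9: worse on benefit score (42 vs 68).
S10: worse on benefit score (51 vs 68).
No option is at least as good as S6 on every objective and strictly better on one.

Yes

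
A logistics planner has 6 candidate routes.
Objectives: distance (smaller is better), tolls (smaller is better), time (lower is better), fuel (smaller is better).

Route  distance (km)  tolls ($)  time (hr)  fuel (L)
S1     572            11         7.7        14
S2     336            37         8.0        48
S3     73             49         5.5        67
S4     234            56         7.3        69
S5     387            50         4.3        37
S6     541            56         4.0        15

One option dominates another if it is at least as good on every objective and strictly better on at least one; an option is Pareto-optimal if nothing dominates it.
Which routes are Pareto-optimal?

S1, S2, S3, S5, S6

S1: not dominated (best tolls).
S2: not dominated.
S3: not dominated (best distance).
S4: dominated by S3 (distance 73≤234, tolls 49≤56, time 5.5≤7.3, fuel 67≤69).
S5: not dominated.
S6: not dominated (best time).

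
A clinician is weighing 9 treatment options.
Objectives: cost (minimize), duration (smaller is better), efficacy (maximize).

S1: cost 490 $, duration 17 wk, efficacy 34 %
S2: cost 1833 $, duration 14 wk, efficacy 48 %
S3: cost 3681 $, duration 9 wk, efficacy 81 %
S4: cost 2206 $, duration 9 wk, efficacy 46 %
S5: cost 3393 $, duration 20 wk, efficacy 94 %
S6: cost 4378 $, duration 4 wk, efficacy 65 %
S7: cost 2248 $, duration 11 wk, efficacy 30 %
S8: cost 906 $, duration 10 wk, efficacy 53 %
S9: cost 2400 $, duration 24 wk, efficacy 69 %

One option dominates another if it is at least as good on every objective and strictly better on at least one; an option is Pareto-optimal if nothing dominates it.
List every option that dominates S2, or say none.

S8

S8: cost 906≤1833, duration 10≤14, efficacy 53≥48 — dominates S2.
Others (S1, S3, S4, S5, S6, S7, S9) are each worse than S2 on at least one objective.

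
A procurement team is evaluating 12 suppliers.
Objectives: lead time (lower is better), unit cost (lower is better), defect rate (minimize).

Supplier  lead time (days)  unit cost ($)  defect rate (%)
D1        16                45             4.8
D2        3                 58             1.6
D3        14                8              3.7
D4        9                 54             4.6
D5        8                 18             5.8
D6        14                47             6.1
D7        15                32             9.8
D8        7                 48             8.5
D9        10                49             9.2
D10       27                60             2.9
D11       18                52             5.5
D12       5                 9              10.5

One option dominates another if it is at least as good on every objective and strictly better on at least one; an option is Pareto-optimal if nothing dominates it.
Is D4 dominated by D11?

D11 vs D4: D11 is worse on lead time (18 vs 9), so it does not dominate D4.

No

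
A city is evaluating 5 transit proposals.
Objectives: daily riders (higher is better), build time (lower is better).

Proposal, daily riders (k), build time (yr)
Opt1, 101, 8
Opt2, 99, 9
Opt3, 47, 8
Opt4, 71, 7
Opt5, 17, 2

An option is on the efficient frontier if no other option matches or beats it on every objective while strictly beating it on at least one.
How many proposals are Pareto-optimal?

Opt1: not dominated (best daily riders).
Opt2: dominated by Opt1 (daily riders 101≥99, build time 8≤9).
Opt3: dominated by Opt1 (daily riders 101≥47, build time 8≤8).
Opt4: not dominated.
Opt5: not dominated (best build time).
Pareto-optimal: Opt1, Opt4, Opt5 → 3.

3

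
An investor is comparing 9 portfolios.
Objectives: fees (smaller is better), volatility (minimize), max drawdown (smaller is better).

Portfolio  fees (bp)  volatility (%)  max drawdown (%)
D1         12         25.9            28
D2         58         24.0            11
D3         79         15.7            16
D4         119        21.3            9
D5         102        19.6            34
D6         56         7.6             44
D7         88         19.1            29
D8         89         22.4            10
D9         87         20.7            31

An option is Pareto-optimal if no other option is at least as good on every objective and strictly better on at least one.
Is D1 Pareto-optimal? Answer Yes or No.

Yes

D2: worse on fees (58 vs 12).
D3: worse on fees (79 vs 12).
D4: worse on fees (119 vs 12).
D5: worse on fees (102 vs 12).
D6: worse on fees (56 vs 12).
D7: worse on fees (88 vs 12).
D8: worse on fees (89 vs 12).
D9: worse on fees (87 vs 12).
No option is at least as good as D1 on every objective and strictly better on one.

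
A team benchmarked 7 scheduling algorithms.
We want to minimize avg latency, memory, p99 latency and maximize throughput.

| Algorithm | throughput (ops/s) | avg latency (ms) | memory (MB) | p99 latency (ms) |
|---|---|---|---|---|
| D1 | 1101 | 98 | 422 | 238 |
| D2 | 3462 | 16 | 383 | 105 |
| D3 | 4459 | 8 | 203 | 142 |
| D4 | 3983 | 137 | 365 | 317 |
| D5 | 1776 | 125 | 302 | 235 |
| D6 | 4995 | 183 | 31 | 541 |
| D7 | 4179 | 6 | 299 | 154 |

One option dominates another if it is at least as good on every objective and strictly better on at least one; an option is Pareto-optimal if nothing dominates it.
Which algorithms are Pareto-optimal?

D1: dominated by D2 (throughput 3462≥1101, avg latency 16≤98, memory 383≤422, p99 latency 105≤238).
D2: not dominated (best p99 latency).
D3: not dominated.
D4: dominated by D3 (throughput 4459≥3983, avg latency 8≤137, memory 203≤365, p99 latency 142≤317).
D5: dominated by D3 (throughput 4459≥1776, avg latency 8≤125, memory 203≤302, p99 latency 142≤235).
D6: not dominated (best throughput).
D7: not dominated (best avg latency).

D2, D3, D6, D7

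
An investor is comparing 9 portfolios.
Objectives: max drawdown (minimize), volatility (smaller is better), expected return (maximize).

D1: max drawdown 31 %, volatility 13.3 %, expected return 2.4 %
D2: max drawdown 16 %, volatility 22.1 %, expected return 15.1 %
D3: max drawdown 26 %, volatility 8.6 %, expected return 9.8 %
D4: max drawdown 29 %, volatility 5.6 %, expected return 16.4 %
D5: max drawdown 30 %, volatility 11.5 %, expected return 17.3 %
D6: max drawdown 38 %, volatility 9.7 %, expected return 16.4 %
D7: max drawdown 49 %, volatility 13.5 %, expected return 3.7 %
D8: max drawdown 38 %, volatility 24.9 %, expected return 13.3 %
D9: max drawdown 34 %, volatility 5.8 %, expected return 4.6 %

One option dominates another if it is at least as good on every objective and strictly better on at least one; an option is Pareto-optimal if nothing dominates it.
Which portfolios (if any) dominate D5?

none

D1: worse on max drawdown (31 vs 30).
D2: worse on volatility (22.1 vs 11.5).
D3: worse on expected return (9.8 vs 17.3).
D4: worse on expected return (16.4 vs 17.3).
D6: worse on max drawdown (38 vs 30).
D7: worse on max drawdown (49 vs 30).
D8: worse on max drawdown (38 vs 30).
D9: worse on max drawdown (34 vs 30).
No option dominates D5.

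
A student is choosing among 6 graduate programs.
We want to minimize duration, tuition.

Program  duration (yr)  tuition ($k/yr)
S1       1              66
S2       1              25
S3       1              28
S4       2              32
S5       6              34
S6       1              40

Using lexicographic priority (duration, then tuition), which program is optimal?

S2

First minimize duration: best is 1, kept {S1, S2, S3, S6}.
Then minimize tuition: best is 25, kept {S2}.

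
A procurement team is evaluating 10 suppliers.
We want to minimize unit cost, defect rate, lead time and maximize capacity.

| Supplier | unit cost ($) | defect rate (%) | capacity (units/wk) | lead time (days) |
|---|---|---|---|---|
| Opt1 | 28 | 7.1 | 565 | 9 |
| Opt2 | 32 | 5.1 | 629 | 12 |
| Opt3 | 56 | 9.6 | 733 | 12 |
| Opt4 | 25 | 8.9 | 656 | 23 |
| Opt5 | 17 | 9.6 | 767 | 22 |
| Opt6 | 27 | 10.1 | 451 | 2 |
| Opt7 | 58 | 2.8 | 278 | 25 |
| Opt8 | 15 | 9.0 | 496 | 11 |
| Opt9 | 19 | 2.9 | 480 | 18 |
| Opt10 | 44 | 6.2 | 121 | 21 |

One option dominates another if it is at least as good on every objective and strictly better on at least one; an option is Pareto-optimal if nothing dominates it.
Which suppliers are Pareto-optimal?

Opt1, Opt2, Opt3, Opt4, Opt5, Opt6, Opt7, Opt8, Opt9

Opt1: not dominated.
Opt2: not dominated.
Opt3: not dominated.
Opt4: not dominated.
Opt5: not dominated (best capacity).
Opt6: not dominated (best lead time).
Opt7: not dominated (best defect rate).
Opt8: not dominated (best unit cost).
Opt9: not dominated.
Opt10: dominated by Opt2 (unit cost 32≤44, defect rate 5.1≤6.2, capacity 629≥121, lead time 12≤21).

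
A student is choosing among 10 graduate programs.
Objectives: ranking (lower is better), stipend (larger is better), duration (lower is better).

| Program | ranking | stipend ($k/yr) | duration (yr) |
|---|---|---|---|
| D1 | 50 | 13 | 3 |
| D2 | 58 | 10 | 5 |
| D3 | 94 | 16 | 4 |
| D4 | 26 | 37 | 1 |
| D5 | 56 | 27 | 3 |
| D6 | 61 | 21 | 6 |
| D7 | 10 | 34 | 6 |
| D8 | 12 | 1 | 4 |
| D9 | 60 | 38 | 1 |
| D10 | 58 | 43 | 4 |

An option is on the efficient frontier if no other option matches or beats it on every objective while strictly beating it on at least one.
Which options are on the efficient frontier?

D1: dominated by D4 (ranking 26≤50, stipend 37≥13, duration 1≤3).
D2: dominated by D1 (ranking 50≤58, stipend 13≥10, duration 3≤5).
D3: dominated by D4 (ranking 26≤94, stipend 37≥16, duration 1≤4).
D4: not dominated.
D5: dominated by D4 (ranking 26≤56, stipend 37≥27, duration 1≤3).
D6: dominated by D4 (ranking 26≤61, stipend 37≥21, duration 1≤6).
D7: not dominated (best ranking).
D8: not dominated.
D9: not dominated.
D10: not dominated (best stipend).

D4, D7, D8, D9, D10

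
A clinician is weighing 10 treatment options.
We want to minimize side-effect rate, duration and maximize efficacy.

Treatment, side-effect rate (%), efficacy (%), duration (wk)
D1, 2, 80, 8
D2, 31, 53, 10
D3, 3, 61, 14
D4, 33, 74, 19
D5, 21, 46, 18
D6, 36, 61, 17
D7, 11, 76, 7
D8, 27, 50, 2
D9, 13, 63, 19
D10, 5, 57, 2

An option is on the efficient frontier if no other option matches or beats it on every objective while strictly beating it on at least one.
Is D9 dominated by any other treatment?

D1 vs D9: side-effect rate 2≤13, efficacy 80≥63, duration 8≤19 — D1 is at least as good on every objective and strictly better on at least one, so D1 dominates D9.

Yes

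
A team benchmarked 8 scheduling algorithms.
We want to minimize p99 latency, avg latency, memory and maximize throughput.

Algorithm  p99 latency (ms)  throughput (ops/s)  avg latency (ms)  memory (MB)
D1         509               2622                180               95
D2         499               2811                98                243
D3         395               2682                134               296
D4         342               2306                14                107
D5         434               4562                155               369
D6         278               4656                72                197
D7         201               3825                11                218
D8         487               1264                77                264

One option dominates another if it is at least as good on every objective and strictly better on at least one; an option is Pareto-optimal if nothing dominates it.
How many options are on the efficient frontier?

4

D1: not dominated (best memory).
D2: dominated by D6 (p99 latency 278≤499, throughput 4656≥2811, avg latency 72≤98, memory 197≤243).
D3: dominated by D6 (p99 latency 278≤395, throughput 4656≥2682, avg latency 72≤134, memory 197≤296).
D4: not dominated.
D5: dominated by D6 (p99 latency 278≤434, throughput 4656≥4562, avg latency 72≤155, memory 197≤369).
D6: not dominated (best throughput).
D7: not dominated (best p99 latency).
D8: dominated by D4 (p99 latency 342≤487, throughput 2306≥1264, avg latency 14≤77, memory 107≤264).
Pareto-optimal: D1, D4, D6, D7 → 4.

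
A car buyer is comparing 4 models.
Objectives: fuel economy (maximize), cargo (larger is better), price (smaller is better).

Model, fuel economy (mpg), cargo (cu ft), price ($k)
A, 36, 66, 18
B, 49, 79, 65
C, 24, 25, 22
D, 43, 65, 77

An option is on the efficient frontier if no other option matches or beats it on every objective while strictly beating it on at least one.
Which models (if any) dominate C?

A: fuel economy 36≥24, cargo 66≥25, price 18≤22 — dominates C.
Others (B, D) are each worse than C on at least one objective.

A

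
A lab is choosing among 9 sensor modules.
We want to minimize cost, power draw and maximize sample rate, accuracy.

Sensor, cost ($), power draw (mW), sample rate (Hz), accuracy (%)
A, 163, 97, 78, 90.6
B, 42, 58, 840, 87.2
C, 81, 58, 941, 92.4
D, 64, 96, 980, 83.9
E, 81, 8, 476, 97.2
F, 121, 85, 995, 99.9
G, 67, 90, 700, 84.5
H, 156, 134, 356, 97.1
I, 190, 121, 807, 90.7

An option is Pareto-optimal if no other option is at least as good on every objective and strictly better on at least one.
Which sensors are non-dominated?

A: dominated by C (cost 81≤163, power draw 58≤97, sample rate 941≥78, accuracy 92.4≥90.6).
B: not dominated (best cost).
C: not dominated.
D: not dominated.
E: not dominated (best power draw).
F: not dominated (best sample rate).
G: dominated by B (cost 42≤67, power draw 58≤90, sample rate 840≥700, accuracy 87.2≥84.5).
H: dominated by E (cost 81≤156, power draw 8≤134, sample rate 476≥356, accuracy 97.2≥97.1).
I: dominated by C (cost 81≤190, power draw 58≤121, sample rate 941≥807, accuracy 92.4≥90.7).

B, C, D, E, F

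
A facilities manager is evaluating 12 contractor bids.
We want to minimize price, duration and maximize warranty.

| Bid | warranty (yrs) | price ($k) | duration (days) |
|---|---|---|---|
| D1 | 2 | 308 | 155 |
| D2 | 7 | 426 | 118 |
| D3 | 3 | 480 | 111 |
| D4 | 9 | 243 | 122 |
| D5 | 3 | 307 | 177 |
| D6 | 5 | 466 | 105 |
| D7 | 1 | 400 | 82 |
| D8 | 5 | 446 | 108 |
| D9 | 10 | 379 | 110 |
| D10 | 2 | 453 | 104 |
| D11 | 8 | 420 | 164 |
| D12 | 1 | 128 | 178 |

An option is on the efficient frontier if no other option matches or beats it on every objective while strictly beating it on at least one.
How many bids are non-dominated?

7

D1: dominated by D4 (warranty 9≥2, price 243≤308, duration 122≤155).
D2: dominated by D9 (warranty 10≥7, price 379≤426, duration 110≤118).
D3: dominated by D6 (warranty 5≥3, price 466≤480, duration 105≤111).
D4: not dominated.
D5: dominated by D4 (warranty 9≥3, price 243≤307, duration 122≤177).
D6: not dominated.
D7: not dominated (best duration).
D8: not dominated.
D9: not dominated (best warranty).
D10: not dominated.
D11: dominated by D4 (warranty 9≥8, price 243≤420, duration 122≤164).
D12: not dominated (best price).
Pareto-optimal: D4, D6, D7, D8, D9, D10, D12 → 7.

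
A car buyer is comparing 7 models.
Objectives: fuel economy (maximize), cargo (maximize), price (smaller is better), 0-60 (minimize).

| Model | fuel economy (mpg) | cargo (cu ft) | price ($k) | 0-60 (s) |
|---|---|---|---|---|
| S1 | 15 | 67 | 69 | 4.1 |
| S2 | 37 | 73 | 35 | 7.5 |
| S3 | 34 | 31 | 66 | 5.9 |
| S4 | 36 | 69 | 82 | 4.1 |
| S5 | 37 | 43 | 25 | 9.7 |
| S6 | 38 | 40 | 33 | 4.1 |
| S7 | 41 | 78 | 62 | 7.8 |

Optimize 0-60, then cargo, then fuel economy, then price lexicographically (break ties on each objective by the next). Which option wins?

First minimize 0-60: best is 4.1, kept {S1, S4, S6}.
Then maximize cargo: best is 69, kept {S4}.

S4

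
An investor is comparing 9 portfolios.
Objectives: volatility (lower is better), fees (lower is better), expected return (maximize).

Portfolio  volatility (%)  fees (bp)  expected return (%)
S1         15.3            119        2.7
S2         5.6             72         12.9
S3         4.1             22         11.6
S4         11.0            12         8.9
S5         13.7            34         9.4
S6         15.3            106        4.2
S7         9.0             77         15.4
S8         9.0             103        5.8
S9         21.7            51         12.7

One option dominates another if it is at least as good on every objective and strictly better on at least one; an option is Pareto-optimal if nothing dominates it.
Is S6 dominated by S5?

S5 vs S6: volatility 13.7≤15.3, fees 34≤106, expected return 9.4≥4.2 — S5 is at least as good on every objective with at least one strict improvement.

Yes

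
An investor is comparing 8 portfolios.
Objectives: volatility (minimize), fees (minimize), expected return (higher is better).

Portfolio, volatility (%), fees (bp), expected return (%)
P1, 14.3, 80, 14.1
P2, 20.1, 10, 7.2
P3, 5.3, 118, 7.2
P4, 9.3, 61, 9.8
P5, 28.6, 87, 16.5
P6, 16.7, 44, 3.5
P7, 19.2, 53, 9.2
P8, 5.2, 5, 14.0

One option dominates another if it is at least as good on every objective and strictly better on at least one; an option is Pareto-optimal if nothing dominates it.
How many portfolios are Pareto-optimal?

3

P1: not dominated.
P2: dominated by P8 (volatility 5.2≤20.1, fees 5≤10, expected return 14.0≥7.2).
P3: dominated by P8 (volatility 5.2≤5.3, fees 5≤118, expected return 14.0≥7.2).
P4: dominated by P8 (volatility 5.2≤9.3, fees 5≤61, expected return 14.0≥9.8).
P5: not dominated (best expected return).
P6: dominated by P8 (volatility 5.2≤16.7, fees 5≤44, expected return 14.0≥3.5).
P7: dominated by P8 (volatility 5.2≤19.2, fees 5≤53, expected return 14.0≥9.2).
P8: not dominated (best volatility).
Pareto-optimal: P1, P5, P8 → 3.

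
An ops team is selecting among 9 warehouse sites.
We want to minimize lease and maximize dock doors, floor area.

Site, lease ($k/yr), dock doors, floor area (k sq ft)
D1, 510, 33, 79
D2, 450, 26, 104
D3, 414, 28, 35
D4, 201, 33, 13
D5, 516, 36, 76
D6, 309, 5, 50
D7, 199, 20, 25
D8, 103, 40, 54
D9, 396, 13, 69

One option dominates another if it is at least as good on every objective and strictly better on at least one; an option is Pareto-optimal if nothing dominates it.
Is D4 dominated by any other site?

D8 vs D4: lease 103≤201, dock doors 40≥33, floor area 54≥13 — D8 is at least as good on every objective and strictly better on at least one, so D8 dominates D4.

Yes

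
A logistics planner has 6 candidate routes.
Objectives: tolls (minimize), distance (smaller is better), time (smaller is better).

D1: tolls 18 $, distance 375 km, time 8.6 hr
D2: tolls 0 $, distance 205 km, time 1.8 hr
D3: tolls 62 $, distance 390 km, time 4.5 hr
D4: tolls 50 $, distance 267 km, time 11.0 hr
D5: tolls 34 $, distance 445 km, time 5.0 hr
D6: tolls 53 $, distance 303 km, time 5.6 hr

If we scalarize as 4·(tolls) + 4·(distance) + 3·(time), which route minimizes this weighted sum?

D1: 4·18 + 4·375 + 3·8.6 = 1597.8
D2: 4·0 + 4·205 + 3·1.8 = 825.4
D3: 4·62 + 4·390 + 3·4.5 = 1821.5
D4: 4·50 + 4·267 + 3·11.0 = 1301.0
D5: 4·34 + 4·445 + 3·5.0 = 1931.0
D6: 4·53 + 4·303 + 3·5.6 = 1440.8
Lowest: D2 at 825.4.

D2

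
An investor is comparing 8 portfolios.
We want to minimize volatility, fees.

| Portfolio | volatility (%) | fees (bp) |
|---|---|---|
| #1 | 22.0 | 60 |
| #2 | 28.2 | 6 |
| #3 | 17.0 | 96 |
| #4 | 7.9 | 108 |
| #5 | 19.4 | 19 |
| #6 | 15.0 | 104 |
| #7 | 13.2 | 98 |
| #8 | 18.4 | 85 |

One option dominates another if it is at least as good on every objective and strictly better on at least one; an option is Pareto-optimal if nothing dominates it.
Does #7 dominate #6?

Yes

#7 vs #6: volatility 13.2≤15.0, fees 98≤104 — #7 is at least as good on every objective with at least one strict improvement.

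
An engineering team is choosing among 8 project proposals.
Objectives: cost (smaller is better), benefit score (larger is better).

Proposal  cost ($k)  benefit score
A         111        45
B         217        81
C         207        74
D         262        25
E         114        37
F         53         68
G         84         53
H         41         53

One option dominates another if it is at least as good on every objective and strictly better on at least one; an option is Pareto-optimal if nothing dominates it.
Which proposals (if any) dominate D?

A, B, C, E, F, G, H

A: cost 111≤262, benefit score 45≥25 — dominates D.
B: cost 217≤262, benefit score 81≥25 — dominates D.
C: cost 207≤262, benefit score 74≥25 — dominates D.
E: cost 114≤262, benefit score 37≥25 — dominates D.
F: cost 53≤262, benefit score 68≥25 — dominates D.
G: cost 84≤262, benefit score 53≥25 — dominates D.
H: cost 41≤262, benefit score 53≥25 — dominates D.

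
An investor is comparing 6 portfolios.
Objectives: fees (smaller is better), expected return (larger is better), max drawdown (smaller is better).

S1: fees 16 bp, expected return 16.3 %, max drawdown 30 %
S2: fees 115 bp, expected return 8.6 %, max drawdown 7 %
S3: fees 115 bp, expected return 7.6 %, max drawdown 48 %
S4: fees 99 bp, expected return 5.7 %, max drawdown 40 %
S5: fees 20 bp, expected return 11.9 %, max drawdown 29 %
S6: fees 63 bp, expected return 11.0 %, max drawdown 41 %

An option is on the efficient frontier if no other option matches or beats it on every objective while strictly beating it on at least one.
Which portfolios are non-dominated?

S1, S2, S5

S1: not dominated (best fees).
S2: not dominated (best max drawdown).
S3: dominated by S1 (fees 16≤115, expected return 16.3≥7.6, max drawdown 30≤48).
S4: dominated by S1 (fees 16≤99, expected return 16.3≥5.7, max drawdown 30≤40).
S5: not dominated.
S6: dominated by S1 (fees 16≤63, expected return 16.3≥11.0, max drawdown 30≤41).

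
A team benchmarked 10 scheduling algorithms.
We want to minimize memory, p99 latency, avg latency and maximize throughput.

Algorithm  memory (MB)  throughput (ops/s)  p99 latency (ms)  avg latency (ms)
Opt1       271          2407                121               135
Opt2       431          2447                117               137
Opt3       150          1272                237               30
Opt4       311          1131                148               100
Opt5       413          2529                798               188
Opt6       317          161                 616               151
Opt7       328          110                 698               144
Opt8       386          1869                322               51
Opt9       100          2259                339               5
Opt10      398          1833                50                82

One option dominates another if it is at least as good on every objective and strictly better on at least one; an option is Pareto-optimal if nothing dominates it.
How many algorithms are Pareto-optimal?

Opt1: not dominated.
Opt2: not dominated.
Opt3: not dominated.
Opt4: not dominated.
Opt5: not dominated (best throughput).
Opt6: dominated by Opt1 (memory 271≤317, throughput 2407≥161, p99 latency 121≤616, avg latency 135≤151).
Opt7: dominated by Opt1 (memory 271≤328, throughput 2407≥110, p99 latency 121≤698, avg latency 135≤144).
Opt8: not dominated.
Opt9: not dominated (best memory).
Opt10: not dominated (best p99 latency).
Pareto-optimal: Opt1, Opt2, Opt3, Opt4, Opt5, Opt8, Opt9, Opt10 → 8.

8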